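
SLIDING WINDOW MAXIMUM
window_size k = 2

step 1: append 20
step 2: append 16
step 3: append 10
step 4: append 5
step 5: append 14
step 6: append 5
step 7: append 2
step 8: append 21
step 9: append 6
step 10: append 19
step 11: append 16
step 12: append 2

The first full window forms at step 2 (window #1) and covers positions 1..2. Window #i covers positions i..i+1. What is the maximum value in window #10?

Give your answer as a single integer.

Answer: 19

Derivation:
step 1: append 20 -> window=[20] (not full yet)
step 2: append 16 -> window=[20, 16] -> max=20
step 3: append 10 -> window=[16, 10] -> max=16
step 4: append 5 -> window=[10, 5] -> max=10
step 5: append 14 -> window=[5, 14] -> max=14
step 6: append 5 -> window=[14, 5] -> max=14
step 7: append 2 -> window=[5, 2] -> max=5
step 8: append 21 -> window=[2, 21] -> max=21
step 9: append 6 -> window=[21, 6] -> max=21
step 10: append 19 -> window=[6, 19] -> max=19
step 11: append 16 -> window=[19, 16] -> max=19
Window #10 max = 19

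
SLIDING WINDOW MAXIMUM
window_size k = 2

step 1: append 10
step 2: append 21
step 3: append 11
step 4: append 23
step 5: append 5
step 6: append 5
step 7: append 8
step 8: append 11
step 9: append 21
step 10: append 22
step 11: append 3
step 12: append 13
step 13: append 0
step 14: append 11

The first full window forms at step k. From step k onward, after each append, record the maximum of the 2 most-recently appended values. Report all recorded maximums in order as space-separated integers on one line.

step 1: append 10 -> window=[10] (not full yet)
step 2: append 21 -> window=[10, 21] -> max=21
step 3: append 11 -> window=[21, 11] -> max=21
step 4: append 23 -> window=[11, 23] -> max=23
step 5: append 5 -> window=[23, 5] -> max=23
step 6: append 5 -> window=[5, 5] -> max=5
step 7: append 8 -> window=[5, 8] -> max=8
step 8: append 11 -> window=[8, 11] -> max=11
step 9: append 21 -> window=[11, 21] -> max=21
step 10: append 22 -> window=[21, 22] -> max=22
step 11: append 3 -> window=[22, 3] -> max=22
step 12: append 13 -> window=[3, 13] -> max=13
step 13: append 0 -> window=[13, 0] -> max=13
step 14: append 11 -> window=[0, 11] -> max=11

Answer: 21 21 23 23 5 8 11 21 22 22 13 13 11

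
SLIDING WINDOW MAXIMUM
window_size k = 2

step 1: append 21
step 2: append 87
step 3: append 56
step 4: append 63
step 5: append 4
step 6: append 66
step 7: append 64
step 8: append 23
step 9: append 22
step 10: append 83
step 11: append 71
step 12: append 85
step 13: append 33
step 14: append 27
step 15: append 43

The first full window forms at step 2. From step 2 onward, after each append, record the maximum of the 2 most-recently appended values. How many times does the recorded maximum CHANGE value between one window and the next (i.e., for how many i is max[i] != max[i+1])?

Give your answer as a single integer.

Answer: 8

Derivation:
step 1: append 21 -> window=[21] (not full yet)
step 2: append 87 -> window=[21, 87] -> max=87
step 3: append 56 -> window=[87, 56] -> max=87
step 4: append 63 -> window=[56, 63] -> max=63
step 5: append 4 -> window=[63, 4] -> max=63
step 6: append 66 -> window=[4, 66] -> max=66
step 7: append 64 -> window=[66, 64] -> max=66
step 8: append 23 -> window=[64, 23] -> max=64
step 9: append 22 -> window=[23, 22] -> max=23
step 10: append 83 -> window=[22, 83] -> max=83
step 11: append 71 -> window=[83, 71] -> max=83
step 12: append 85 -> window=[71, 85] -> max=85
step 13: append 33 -> window=[85, 33] -> max=85
step 14: append 27 -> window=[33, 27] -> max=33
step 15: append 43 -> window=[27, 43] -> max=43
Recorded maximums: 87 87 63 63 66 66 64 23 83 83 85 85 33 43
Changes between consecutive maximums: 8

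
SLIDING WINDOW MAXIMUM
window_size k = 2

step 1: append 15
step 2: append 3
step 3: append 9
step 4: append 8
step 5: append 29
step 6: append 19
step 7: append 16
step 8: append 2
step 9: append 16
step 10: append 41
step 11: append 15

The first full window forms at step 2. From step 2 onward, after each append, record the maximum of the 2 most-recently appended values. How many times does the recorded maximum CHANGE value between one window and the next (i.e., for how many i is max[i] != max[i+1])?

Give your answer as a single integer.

Answer: 5

Derivation:
step 1: append 15 -> window=[15] (not full yet)
step 2: append 3 -> window=[15, 3] -> max=15
step 3: append 9 -> window=[3, 9] -> max=9
step 4: append 8 -> window=[9, 8] -> max=9
step 5: append 29 -> window=[8, 29] -> max=29
step 6: append 19 -> window=[29, 19] -> max=29
step 7: append 16 -> window=[19, 16] -> max=19
step 8: append 2 -> window=[16, 2] -> max=16
step 9: append 16 -> window=[2, 16] -> max=16
step 10: append 41 -> window=[16, 41] -> max=41
step 11: append 15 -> window=[41, 15] -> max=41
Recorded maximums: 15 9 9 29 29 19 16 16 41 41
Changes between consecutive maximums: 5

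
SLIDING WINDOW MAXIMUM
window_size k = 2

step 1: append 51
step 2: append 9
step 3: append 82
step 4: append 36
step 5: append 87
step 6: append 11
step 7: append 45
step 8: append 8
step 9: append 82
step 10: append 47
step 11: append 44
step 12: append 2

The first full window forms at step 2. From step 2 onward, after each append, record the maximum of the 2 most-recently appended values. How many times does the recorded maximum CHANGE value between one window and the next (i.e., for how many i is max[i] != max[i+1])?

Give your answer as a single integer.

Answer: 6

Derivation:
step 1: append 51 -> window=[51] (not full yet)
step 2: append 9 -> window=[51, 9] -> max=51
step 3: append 82 -> window=[9, 82] -> max=82
step 4: append 36 -> window=[82, 36] -> max=82
step 5: append 87 -> window=[36, 87] -> max=87
step 6: append 11 -> window=[87, 11] -> max=87
step 7: append 45 -> window=[11, 45] -> max=45
step 8: append 8 -> window=[45, 8] -> max=45
step 9: append 82 -> window=[8, 82] -> max=82
step 10: append 47 -> window=[82, 47] -> max=82
step 11: append 44 -> window=[47, 44] -> max=47
step 12: append 2 -> window=[44, 2] -> max=44
Recorded maximums: 51 82 82 87 87 45 45 82 82 47 44
Changes between consecutive maximums: 6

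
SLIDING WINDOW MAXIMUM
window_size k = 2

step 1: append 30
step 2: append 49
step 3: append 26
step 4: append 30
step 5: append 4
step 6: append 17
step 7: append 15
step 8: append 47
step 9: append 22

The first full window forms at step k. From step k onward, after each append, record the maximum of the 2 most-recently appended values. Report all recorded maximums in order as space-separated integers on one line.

step 1: append 30 -> window=[30] (not full yet)
step 2: append 49 -> window=[30, 49] -> max=49
step 3: append 26 -> window=[49, 26] -> max=49
step 4: append 30 -> window=[26, 30] -> max=30
step 5: append 4 -> window=[30, 4] -> max=30
step 6: append 17 -> window=[4, 17] -> max=17
step 7: append 15 -> window=[17, 15] -> max=17
step 8: append 47 -> window=[15, 47] -> max=47
step 9: append 22 -> window=[47, 22] -> max=47

Answer: 49 49 30 30 17 17 47 47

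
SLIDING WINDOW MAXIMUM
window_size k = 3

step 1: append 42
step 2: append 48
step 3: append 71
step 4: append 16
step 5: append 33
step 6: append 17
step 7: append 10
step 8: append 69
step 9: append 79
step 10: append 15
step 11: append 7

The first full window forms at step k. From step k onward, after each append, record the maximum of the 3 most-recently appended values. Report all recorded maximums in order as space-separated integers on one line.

Answer: 71 71 71 33 33 69 79 79 79

Derivation:
step 1: append 42 -> window=[42] (not full yet)
step 2: append 48 -> window=[42, 48] (not full yet)
step 3: append 71 -> window=[42, 48, 71] -> max=71
step 4: append 16 -> window=[48, 71, 16] -> max=71
step 5: append 33 -> window=[71, 16, 33] -> max=71
step 6: append 17 -> window=[16, 33, 17] -> max=33
step 7: append 10 -> window=[33, 17, 10] -> max=33
step 8: append 69 -> window=[17, 10, 69] -> max=69
step 9: append 79 -> window=[10, 69, 79] -> max=79
step 10: append 15 -> window=[69, 79, 15] -> max=79
step 11: append 7 -> window=[79, 15, 7] -> max=79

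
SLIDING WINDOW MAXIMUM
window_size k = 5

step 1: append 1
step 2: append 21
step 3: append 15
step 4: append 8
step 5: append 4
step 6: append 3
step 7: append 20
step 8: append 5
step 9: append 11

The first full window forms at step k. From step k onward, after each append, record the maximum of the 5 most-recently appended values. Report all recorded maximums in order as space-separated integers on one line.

step 1: append 1 -> window=[1] (not full yet)
step 2: append 21 -> window=[1, 21] (not full yet)
step 3: append 15 -> window=[1, 21, 15] (not full yet)
step 4: append 8 -> window=[1, 21, 15, 8] (not full yet)
step 5: append 4 -> window=[1, 21, 15, 8, 4] -> max=21
step 6: append 3 -> window=[21, 15, 8, 4, 3] -> max=21
step 7: append 20 -> window=[15, 8, 4, 3, 20] -> max=20
step 8: append 5 -> window=[8, 4, 3, 20, 5] -> max=20
step 9: append 11 -> window=[4, 3, 20, 5, 11] -> max=20

Answer: 21 21 20 20 20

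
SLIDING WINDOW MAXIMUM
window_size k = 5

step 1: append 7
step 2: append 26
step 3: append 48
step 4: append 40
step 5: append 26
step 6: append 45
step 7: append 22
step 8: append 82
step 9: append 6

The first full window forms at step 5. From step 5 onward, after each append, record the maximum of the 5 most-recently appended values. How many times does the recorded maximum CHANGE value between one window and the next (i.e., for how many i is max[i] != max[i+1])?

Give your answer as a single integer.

Answer: 1

Derivation:
step 1: append 7 -> window=[7] (not full yet)
step 2: append 26 -> window=[7, 26] (not full yet)
step 3: append 48 -> window=[7, 26, 48] (not full yet)
step 4: append 40 -> window=[7, 26, 48, 40] (not full yet)
step 5: append 26 -> window=[7, 26, 48, 40, 26] -> max=48
step 6: append 45 -> window=[26, 48, 40, 26, 45] -> max=48
step 7: append 22 -> window=[48, 40, 26, 45, 22] -> max=48
step 8: append 82 -> window=[40, 26, 45, 22, 82] -> max=82
step 9: append 6 -> window=[26, 45, 22, 82, 6] -> max=82
Recorded maximums: 48 48 48 82 82
Changes between consecutive maximums: 1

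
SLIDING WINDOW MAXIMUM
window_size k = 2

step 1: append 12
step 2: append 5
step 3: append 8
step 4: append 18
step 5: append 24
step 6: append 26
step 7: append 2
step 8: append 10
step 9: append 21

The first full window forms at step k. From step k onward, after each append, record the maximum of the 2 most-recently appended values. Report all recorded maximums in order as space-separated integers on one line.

Answer: 12 8 18 24 26 26 10 21

Derivation:
step 1: append 12 -> window=[12] (not full yet)
step 2: append 5 -> window=[12, 5] -> max=12
step 3: append 8 -> window=[5, 8] -> max=8
step 4: append 18 -> window=[8, 18] -> max=18
step 5: append 24 -> window=[18, 24] -> max=24
step 6: append 26 -> window=[24, 26] -> max=26
step 7: append 2 -> window=[26, 2] -> max=26
step 8: append 10 -> window=[2, 10] -> max=10
step 9: append 21 -> window=[10, 21] -> max=21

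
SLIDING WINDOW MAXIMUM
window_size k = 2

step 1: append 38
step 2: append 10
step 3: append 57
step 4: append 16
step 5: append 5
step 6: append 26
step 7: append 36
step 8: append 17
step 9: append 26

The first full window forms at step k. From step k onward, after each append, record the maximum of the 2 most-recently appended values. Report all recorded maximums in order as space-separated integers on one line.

Answer: 38 57 57 16 26 36 36 26

Derivation:
step 1: append 38 -> window=[38] (not full yet)
step 2: append 10 -> window=[38, 10] -> max=38
step 3: append 57 -> window=[10, 57] -> max=57
step 4: append 16 -> window=[57, 16] -> max=57
step 5: append 5 -> window=[16, 5] -> max=16
step 6: append 26 -> window=[5, 26] -> max=26
step 7: append 36 -> window=[26, 36] -> max=36
step 8: append 17 -> window=[36, 17] -> max=36
step 9: append 26 -> window=[17, 26] -> max=26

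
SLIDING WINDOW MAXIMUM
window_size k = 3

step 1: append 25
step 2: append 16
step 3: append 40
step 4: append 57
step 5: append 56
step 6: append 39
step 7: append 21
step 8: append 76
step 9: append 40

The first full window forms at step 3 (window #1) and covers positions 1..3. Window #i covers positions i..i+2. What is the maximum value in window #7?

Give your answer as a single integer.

step 1: append 25 -> window=[25] (not full yet)
step 2: append 16 -> window=[25, 16] (not full yet)
step 3: append 40 -> window=[25, 16, 40] -> max=40
step 4: append 57 -> window=[16, 40, 57] -> max=57
step 5: append 56 -> window=[40, 57, 56] -> max=57
step 6: append 39 -> window=[57, 56, 39] -> max=57
step 7: append 21 -> window=[56, 39, 21] -> max=56
step 8: append 76 -> window=[39, 21, 76] -> max=76
step 9: append 40 -> window=[21, 76, 40] -> max=76
Window #7 max = 76

Answer: 76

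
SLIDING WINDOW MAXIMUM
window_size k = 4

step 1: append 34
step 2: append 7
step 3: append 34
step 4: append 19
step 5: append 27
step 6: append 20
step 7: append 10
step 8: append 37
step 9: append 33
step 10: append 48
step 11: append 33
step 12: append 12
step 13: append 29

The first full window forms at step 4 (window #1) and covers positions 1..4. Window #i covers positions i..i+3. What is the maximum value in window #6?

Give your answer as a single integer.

step 1: append 34 -> window=[34] (not full yet)
step 2: append 7 -> window=[34, 7] (not full yet)
step 3: append 34 -> window=[34, 7, 34] (not full yet)
step 4: append 19 -> window=[34, 7, 34, 19] -> max=34
step 5: append 27 -> window=[7, 34, 19, 27] -> max=34
step 6: append 20 -> window=[34, 19, 27, 20] -> max=34
step 7: append 10 -> window=[19, 27, 20, 10] -> max=27
step 8: append 37 -> window=[27, 20, 10, 37] -> max=37
step 9: append 33 -> window=[20, 10, 37, 33] -> max=37
Window #6 max = 37

Answer: 37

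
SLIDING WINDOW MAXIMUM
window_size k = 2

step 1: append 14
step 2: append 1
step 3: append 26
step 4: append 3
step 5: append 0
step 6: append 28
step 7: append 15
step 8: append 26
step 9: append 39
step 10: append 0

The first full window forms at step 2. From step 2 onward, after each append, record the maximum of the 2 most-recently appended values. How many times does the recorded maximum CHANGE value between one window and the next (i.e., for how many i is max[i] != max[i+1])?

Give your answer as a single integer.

Answer: 5

Derivation:
step 1: append 14 -> window=[14] (not full yet)
step 2: append 1 -> window=[14, 1] -> max=14
step 3: append 26 -> window=[1, 26] -> max=26
step 4: append 3 -> window=[26, 3] -> max=26
step 5: append 0 -> window=[3, 0] -> max=3
step 6: append 28 -> window=[0, 28] -> max=28
step 7: append 15 -> window=[28, 15] -> max=28
step 8: append 26 -> window=[15, 26] -> max=26
step 9: append 39 -> window=[26, 39] -> max=39
step 10: append 0 -> window=[39, 0] -> max=39
Recorded maximums: 14 26 26 3 28 28 26 39 39
Changes between consecutive maximums: 5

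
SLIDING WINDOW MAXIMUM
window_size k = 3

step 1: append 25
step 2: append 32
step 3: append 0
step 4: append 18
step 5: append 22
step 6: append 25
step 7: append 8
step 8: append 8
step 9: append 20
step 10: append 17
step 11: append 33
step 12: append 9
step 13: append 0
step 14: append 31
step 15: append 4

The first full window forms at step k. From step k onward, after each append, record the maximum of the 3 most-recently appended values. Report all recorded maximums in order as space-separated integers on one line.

Answer: 32 32 22 25 25 25 20 20 33 33 33 31 31

Derivation:
step 1: append 25 -> window=[25] (not full yet)
step 2: append 32 -> window=[25, 32] (not full yet)
step 3: append 0 -> window=[25, 32, 0] -> max=32
step 4: append 18 -> window=[32, 0, 18] -> max=32
step 5: append 22 -> window=[0, 18, 22] -> max=22
step 6: append 25 -> window=[18, 22, 25] -> max=25
step 7: append 8 -> window=[22, 25, 8] -> max=25
step 8: append 8 -> window=[25, 8, 8] -> max=25
step 9: append 20 -> window=[8, 8, 20] -> max=20
step 10: append 17 -> window=[8, 20, 17] -> max=20
step 11: append 33 -> window=[20, 17, 33] -> max=33
step 12: append 9 -> window=[17, 33, 9] -> max=33
step 13: append 0 -> window=[33, 9, 0] -> max=33
step 14: append 31 -> window=[9, 0, 31] -> max=31
step 15: append 4 -> window=[0, 31, 4] -> max=31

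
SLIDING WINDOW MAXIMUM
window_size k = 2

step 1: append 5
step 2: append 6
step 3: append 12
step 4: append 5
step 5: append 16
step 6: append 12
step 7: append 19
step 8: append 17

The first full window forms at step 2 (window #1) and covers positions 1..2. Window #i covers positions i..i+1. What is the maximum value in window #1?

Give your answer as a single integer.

Answer: 6

Derivation:
step 1: append 5 -> window=[5] (not full yet)
step 2: append 6 -> window=[5, 6] -> max=6
Window #1 max = 6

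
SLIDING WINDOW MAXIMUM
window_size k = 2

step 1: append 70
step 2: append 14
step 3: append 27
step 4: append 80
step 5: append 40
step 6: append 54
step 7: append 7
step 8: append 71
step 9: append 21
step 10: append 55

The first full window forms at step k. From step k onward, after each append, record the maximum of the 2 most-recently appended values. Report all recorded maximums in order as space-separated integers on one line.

step 1: append 70 -> window=[70] (not full yet)
step 2: append 14 -> window=[70, 14] -> max=70
step 3: append 27 -> window=[14, 27] -> max=27
step 4: append 80 -> window=[27, 80] -> max=80
step 5: append 40 -> window=[80, 40] -> max=80
step 6: append 54 -> window=[40, 54] -> max=54
step 7: append 7 -> window=[54, 7] -> max=54
step 8: append 71 -> window=[7, 71] -> max=71
step 9: append 21 -> window=[71, 21] -> max=71
step 10: append 55 -> window=[21, 55] -> max=55

Answer: 70 27 80 80 54 54 71 71 55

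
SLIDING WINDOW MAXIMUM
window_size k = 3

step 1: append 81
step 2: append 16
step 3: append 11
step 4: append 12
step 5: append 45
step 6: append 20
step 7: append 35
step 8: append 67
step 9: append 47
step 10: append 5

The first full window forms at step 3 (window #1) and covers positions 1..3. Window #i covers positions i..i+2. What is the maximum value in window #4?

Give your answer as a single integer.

Answer: 45

Derivation:
step 1: append 81 -> window=[81] (not full yet)
step 2: append 16 -> window=[81, 16] (not full yet)
step 3: append 11 -> window=[81, 16, 11] -> max=81
step 4: append 12 -> window=[16, 11, 12] -> max=16
step 5: append 45 -> window=[11, 12, 45] -> max=45
step 6: append 20 -> window=[12, 45, 20] -> max=45
Window #4 max = 45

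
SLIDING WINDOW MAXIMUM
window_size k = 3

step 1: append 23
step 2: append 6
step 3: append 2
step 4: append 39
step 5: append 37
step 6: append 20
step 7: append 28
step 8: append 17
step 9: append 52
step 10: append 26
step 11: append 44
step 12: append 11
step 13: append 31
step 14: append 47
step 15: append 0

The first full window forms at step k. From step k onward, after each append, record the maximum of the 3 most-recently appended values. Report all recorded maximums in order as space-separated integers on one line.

step 1: append 23 -> window=[23] (not full yet)
step 2: append 6 -> window=[23, 6] (not full yet)
step 3: append 2 -> window=[23, 6, 2] -> max=23
step 4: append 39 -> window=[6, 2, 39] -> max=39
step 5: append 37 -> window=[2, 39, 37] -> max=39
step 6: append 20 -> window=[39, 37, 20] -> max=39
step 7: append 28 -> window=[37, 20, 28] -> max=37
step 8: append 17 -> window=[20, 28, 17] -> max=28
step 9: append 52 -> window=[28, 17, 52] -> max=52
step 10: append 26 -> window=[17, 52, 26] -> max=52
step 11: append 44 -> window=[52, 26, 44] -> max=52
step 12: append 11 -> window=[26, 44, 11] -> max=44
step 13: append 31 -> window=[44, 11, 31] -> max=44
step 14: append 47 -> window=[11, 31, 47] -> max=47
step 15: append 0 -> window=[31, 47, 0] -> max=47

Answer: 23 39 39 39 37 28 52 52 52 44 44 47 47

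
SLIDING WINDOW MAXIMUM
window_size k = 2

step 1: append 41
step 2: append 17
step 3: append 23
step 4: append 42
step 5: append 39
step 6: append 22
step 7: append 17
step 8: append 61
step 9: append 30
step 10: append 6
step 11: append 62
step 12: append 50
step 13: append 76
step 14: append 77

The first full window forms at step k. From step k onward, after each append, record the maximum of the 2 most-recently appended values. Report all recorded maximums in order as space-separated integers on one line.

step 1: append 41 -> window=[41] (not full yet)
step 2: append 17 -> window=[41, 17] -> max=41
step 3: append 23 -> window=[17, 23] -> max=23
step 4: append 42 -> window=[23, 42] -> max=42
step 5: append 39 -> window=[42, 39] -> max=42
step 6: append 22 -> window=[39, 22] -> max=39
step 7: append 17 -> window=[22, 17] -> max=22
step 8: append 61 -> window=[17, 61] -> max=61
step 9: append 30 -> window=[61, 30] -> max=61
step 10: append 6 -> window=[30, 6] -> max=30
step 11: append 62 -> window=[6, 62] -> max=62
step 12: append 50 -> window=[62, 50] -> max=62
step 13: append 76 -> window=[50, 76] -> max=76
step 14: append 77 -> window=[76, 77] -> max=77

Answer: 41 23 42 42 39 22 61 61 30 62 62 76 77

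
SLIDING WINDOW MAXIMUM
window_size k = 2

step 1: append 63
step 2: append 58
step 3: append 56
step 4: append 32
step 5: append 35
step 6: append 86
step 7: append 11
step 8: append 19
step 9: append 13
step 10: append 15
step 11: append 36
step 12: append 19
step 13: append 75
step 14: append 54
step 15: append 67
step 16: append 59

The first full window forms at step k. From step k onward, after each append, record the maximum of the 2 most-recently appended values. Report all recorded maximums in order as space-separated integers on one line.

step 1: append 63 -> window=[63] (not full yet)
step 2: append 58 -> window=[63, 58] -> max=63
step 3: append 56 -> window=[58, 56] -> max=58
step 4: append 32 -> window=[56, 32] -> max=56
step 5: append 35 -> window=[32, 35] -> max=35
step 6: append 86 -> window=[35, 86] -> max=86
step 7: append 11 -> window=[86, 11] -> max=86
step 8: append 19 -> window=[11, 19] -> max=19
step 9: append 13 -> window=[19, 13] -> max=19
step 10: append 15 -> window=[13, 15] -> max=15
step 11: append 36 -> window=[15, 36] -> max=36
step 12: append 19 -> window=[36, 19] -> max=36
step 13: append 75 -> window=[19, 75] -> max=75
step 14: append 54 -> window=[75, 54] -> max=75
step 15: append 67 -> window=[54, 67] -> max=67
step 16: append 59 -> window=[67, 59] -> max=67

Answer: 63 58 56 35 86 86 19 19 15 36 36 75 75 67 67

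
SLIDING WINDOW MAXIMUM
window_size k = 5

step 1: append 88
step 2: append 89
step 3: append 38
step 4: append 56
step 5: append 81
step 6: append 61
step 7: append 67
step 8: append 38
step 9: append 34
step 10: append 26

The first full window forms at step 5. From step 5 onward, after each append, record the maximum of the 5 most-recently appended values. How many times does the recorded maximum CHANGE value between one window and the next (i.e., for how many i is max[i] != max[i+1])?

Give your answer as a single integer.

Answer: 2

Derivation:
step 1: append 88 -> window=[88] (not full yet)
step 2: append 89 -> window=[88, 89] (not full yet)
step 3: append 38 -> window=[88, 89, 38] (not full yet)
step 4: append 56 -> window=[88, 89, 38, 56] (not full yet)
step 5: append 81 -> window=[88, 89, 38, 56, 81] -> max=89
step 6: append 61 -> window=[89, 38, 56, 81, 61] -> max=89
step 7: append 67 -> window=[38, 56, 81, 61, 67] -> max=81
step 8: append 38 -> window=[56, 81, 61, 67, 38] -> max=81
step 9: append 34 -> window=[81, 61, 67, 38, 34] -> max=81
step 10: append 26 -> window=[61, 67, 38, 34, 26] -> max=67
Recorded maximums: 89 89 81 81 81 67
Changes between consecutive maximums: 2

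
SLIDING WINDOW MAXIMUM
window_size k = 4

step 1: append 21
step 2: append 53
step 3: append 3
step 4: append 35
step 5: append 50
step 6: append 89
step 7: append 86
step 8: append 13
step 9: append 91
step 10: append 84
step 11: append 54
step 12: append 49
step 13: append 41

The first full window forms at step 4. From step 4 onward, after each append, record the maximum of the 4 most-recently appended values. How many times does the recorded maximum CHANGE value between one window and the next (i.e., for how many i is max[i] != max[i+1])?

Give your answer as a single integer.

Answer: 3

Derivation:
step 1: append 21 -> window=[21] (not full yet)
step 2: append 53 -> window=[21, 53] (not full yet)
step 3: append 3 -> window=[21, 53, 3] (not full yet)
step 4: append 35 -> window=[21, 53, 3, 35] -> max=53
step 5: append 50 -> window=[53, 3, 35, 50] -> max=53
step 6: append 89 -> window=[3, 35, 50, 89] -> max=89
step 7: append 86 -> window=[35, 50, 89, 86] -> max=89
step 8: append 13 -> window=[50, 89, 86, 13] -> max=89
step 9: append 91 -> window=[89, 86, 13, 91] -> max=91
step 10: append 84 -> window=[86, 13, 91, 84] -> max=91
step 11: append 54 -> window=[13, 91, 84, 54] -> max=91
step 12: append 49 -> window=[91, 84, 54, 49] -> max=91
step 13: append 41 -> window=[84, 54, 49, 41] -> max=84
Recorded maximums: 53 53 89 89 89 91 91 91 91 84
Changes between consecutive maximums: 3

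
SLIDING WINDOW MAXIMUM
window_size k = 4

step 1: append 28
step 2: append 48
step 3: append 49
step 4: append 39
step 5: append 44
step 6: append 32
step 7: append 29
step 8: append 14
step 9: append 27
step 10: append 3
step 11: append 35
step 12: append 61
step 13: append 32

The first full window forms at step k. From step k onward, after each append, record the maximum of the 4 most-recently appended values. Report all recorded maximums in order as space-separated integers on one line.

Answer: 49 49 49 44 44 32 29 35 61 61

Derivation:
step 1: append 28 -> window=[28] (not full yet)
step 2: append 48 -> window=[28, 48] (not full yet)
step 3: append 49 -> window=[28, 48, 49] (not full yet)
step 4: append 39 -> window=[28, 48, 49, 39] -> max=49
step 5: append 44 -> window=[48, 49, 39, 44] -> max=49
step 6: append 32 -> window=[49, 39, 44, 32] -> max=49
step 7: append 29 -> window=[39, 44, 32, 29] -> max=44
step 8: append 14 -> window=[44, 32, 29, 14] -> max=44
step 9: append 27 -> window=[32, 29, 14, 27] -> max=32
step 10: append 3 -> window=[29, 14, 27, 3] -> max=29
step 11: append 35 -> window=[14, 27, 3, 35] -> max=35
step 12: append 61 -> window=[27, 3, 35, 61] -> max=61
step 13: append 32 -> window=[3, 35, 61, 32] -> max=61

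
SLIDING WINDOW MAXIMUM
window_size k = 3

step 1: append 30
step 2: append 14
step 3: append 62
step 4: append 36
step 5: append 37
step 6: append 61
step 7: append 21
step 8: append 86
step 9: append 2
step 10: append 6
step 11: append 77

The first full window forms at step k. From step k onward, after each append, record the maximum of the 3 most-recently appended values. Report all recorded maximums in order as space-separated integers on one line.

Answer: 62 62 62 61 61 86 86 86 77

Derivation:
step 1: append 30 -> window=[30] (not full yet)
step 2: append 14 -> window=[30, 14] (not full yet)
step 3: append 62 -> window=[30, 14, 62] -> max=62
step 4: append 36 -> window=[14, 62, 36] -> max=62
step 5: append 37 -> window=[62, 36, 37] -> max=62
step 6: append 61 -> window=[36, 37, 61] -> max=61
step 7: append 21 -> window=[37, 61, 21] -> max=61
step 8: append 86 -> window=[61, 21, 86] -> max=86
step 9: append 2 -> window=[21, 86, 2] -> max=86
step 10: append 6 -> window=[86, 2, 6] -> max=86
step 11: append 77 -> window=[2, 6, 77] -> max=77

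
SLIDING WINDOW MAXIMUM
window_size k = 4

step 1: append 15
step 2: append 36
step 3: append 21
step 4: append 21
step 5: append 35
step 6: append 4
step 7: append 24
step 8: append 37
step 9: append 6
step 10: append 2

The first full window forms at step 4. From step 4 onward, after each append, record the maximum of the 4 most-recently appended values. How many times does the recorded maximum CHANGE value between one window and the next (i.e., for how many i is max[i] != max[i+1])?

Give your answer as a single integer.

Answer: 2

Derivation:
step 1: append 15 -> window=[15] (not full yet)
step 2: append 36 -> window=[15, 36] (not full yet)
step 3: append 21 -> window=[15, 36, 21] (not full yet)
step 4: append 21 -> window=[15, 36, 21, 21] -> max=36
step 5: append 35 -> window=[36, 21, 21, 35] -> max=36
step 6: append 4 -> window=[21, 21, 35, 4] -> max=35
step 7: append 24 -> window=[21, 35, 4, 24] -> max=35
step 8: append 37 -> window=[35, 4, 24, 37] -> max=37
step 9: append 6 -> window=[4, 24, 37, 6] -> max=37
step 10: append 2 -> window=[24, 37, 6, 2] -> max=37
Recorded maximums: 36 36 35 35 37 37 37
Changes between consecutive maximums: 2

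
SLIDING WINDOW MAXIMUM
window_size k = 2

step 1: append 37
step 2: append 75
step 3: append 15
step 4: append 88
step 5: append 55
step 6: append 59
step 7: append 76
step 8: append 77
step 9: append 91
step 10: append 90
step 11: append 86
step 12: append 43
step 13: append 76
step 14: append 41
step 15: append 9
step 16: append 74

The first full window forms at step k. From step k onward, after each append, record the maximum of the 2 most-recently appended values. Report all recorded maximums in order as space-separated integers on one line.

step 1: append 37 -> window=[37] (not full yet)
step 2: append 75 -> window=[37, 75] -> max=75
step 3: append 15 -> window=[75, 15] -> max=75
step 4: append 88 -> window=[15, 88] -> max=88
step 5: append 55 -> window=[88, 55] -> max=88
step 6: append 59 -> window=[55, 59] -> max=59
step 7: append 76 -> window=[59, 76] -> max=76
step 8: append 77 -> window=[76, 77] -> max=77
step 9: append 91 -> window=[77, 91] -> max=91
step 10: append 90 -> window=[91, 90] -> max=91
step 11: append 86 -> window=[90, 86] -> max=90
step 12: append 43 -> window=[86, 43] -> max=86
step 13: append 76 -> window=[43, 76] -> max=76
step 14: append 41 -> window=[76, 41] -> max=76
step 15: append 9 -> window=[41, 9] -> max=41
step 16: append 74 -> window=[9, 74] -> max=74

Answer: 75 75 88 88 59 76 77 91 91 90 86 76 76 41 74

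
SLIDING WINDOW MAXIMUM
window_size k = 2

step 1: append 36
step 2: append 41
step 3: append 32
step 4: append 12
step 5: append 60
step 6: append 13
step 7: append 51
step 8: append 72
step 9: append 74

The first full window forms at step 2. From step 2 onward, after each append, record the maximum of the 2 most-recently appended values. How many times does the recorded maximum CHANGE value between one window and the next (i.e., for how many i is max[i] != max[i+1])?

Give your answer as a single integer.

Answer: 5

Derivation:
step 1: append 36 -> window=[36] (not full yet)
step 2: append 41 -> window=[36, 41] -> max=41
step 3: append 32 -> window=[41, 32] -> max=41
step 4: append 12 -> window=[32, 12] -> max=32
step 5: append 60 -> window=[12, 60] -> max=60
step 6: append 13 -> window=[60, 13] -> max=60
step 7: append 51 -> window=[13, 51] -> max=51
step 8: append 72 -> window=[51, 72] -> max=72
step 9: append 74 -> window=[72, 74] -> max=74
Recorded maximums: 41 41 32 60 60 51 72 74
Changes between consecutive maximums: 5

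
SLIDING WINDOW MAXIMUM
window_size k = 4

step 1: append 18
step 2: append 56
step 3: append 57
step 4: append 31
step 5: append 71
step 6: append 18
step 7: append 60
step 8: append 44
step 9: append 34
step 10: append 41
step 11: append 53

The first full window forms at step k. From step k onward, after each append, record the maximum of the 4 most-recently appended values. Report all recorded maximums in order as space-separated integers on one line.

Answer: 57 71 71 71 71 60 60 53

Derivation:
step 1: append 18 -> window=[18] (not full yet)
step 2: append 56 -> window=[18, 56] (not full yet)
step 3: append 57 -> window=[18, 56, 57] (not full yet)
step 4: append 31 -> window=[18, 56, 57, 31] -> max=57
step 5: append 71 -> window=[56, 57, 31, 71] -> max=71
step 6: append 18 -> window=[57, 31, 71, 18] -> max=71
step 7: append 60 -> window=[31, 71, 18, 60] -> max=71
step 8: append 44 -> window=[71, 18, 60, 44] -> max=71
step 9: append 34 -> window=[18, 60, 44, 34] -> max=60
step 10: append 41 -> window=[60, 44, 34, 41] -> max=60
step 11: append 53 -> window=[44, 34, 41, 53] -> max=53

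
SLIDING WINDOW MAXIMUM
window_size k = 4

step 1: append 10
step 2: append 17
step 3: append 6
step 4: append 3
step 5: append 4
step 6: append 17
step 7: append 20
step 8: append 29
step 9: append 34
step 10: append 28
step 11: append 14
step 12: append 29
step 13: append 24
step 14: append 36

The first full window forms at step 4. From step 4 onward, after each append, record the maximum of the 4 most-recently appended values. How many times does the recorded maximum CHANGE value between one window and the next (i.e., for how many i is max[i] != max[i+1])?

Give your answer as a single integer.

step 1: append 10 -> window=[10] (not full yet)
step 2: append 17 -> window=[10, 17] (not full yet)
step 3: append 6 -> window=[10, 17, 6] (not full yet)
step 4: append 3 -> window=[10, 17, 6, 3] -> max=17
step 5: append 4 -> window=[17, 6, 3, 4] -> max=17
step 6: append 17 -> window=[6, 3, 4, 17] -> max=17
step 7: append 20 -> window=[3, 4, 17, 20] -> max=20
step 8: append 29 -> window=[4, 17, 20, 29] -> max=29
step 9: append 34 -> window=[17, 20, 29, 34] -> max=34
step 10: append 28 -> window=[20, 29, 34, 28] -> max=34
step 11: append 14 -> window=[29, 34, 28, 14] -> max=34
step 12: append 29 -> window=[34, 28, 14, 29] -> max=34
step 13: append 24 -> window=[28, 14, 29, 24] -> max=29
step 14: append 36 -> window=[14, 29, 24, 36] -> max=36
Recorded maximums: 17 17 17 20 29 34 34 34 34 29 36
Changes between consecutive maximums: 5

Answer: 5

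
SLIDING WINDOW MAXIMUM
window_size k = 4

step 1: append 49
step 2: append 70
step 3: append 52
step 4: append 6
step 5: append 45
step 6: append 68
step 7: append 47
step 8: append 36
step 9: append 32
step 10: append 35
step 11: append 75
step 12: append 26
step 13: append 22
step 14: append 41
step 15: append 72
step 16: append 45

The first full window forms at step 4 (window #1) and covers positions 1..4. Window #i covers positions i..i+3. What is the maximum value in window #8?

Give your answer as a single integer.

step 1: append 49 -> window=[49] (not full yet)
step 2: append 70 -> window=[49, 70] (not full yet)
step 3: append 52 -> window=[49, 70, 52] (not full yet)
step 4: append 6 -> window=[49, 70, 52, 6] -> max=70
step 5: append 45 -> window=[70, 52, 6, 45] -> max=70
step 6: append 68 -> window=[52, 6, 45, 68] -> max=68
step 7: append 47 -> window=[6, 45, 68, 47] -> max=68
step 8: append 36 -> window=[45, 68, 47, 36] -> max=68
step 9: append 32 -> window=[68, 47, 36, 32] -> max=68
step 10: append 35 -> window=[47, 36, 32, 35] -> max=47
step 11: append 75 -> window=[36, 32, 35, 75] -> max=75
Window #8 max = 75

Answer: 75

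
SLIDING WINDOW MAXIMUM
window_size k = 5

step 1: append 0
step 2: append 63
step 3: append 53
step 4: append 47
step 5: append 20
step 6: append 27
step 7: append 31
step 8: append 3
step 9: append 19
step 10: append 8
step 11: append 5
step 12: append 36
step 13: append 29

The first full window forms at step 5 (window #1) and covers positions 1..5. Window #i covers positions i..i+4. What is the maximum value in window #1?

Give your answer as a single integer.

step 1: append 0 -> window=[0] (not full yet)
step 2: append 63 -> window=[0, 63] (not full yet)
step 3: append 53 -> window=[0, 63, 53] (not full yet)
step 4: append 47 -> window=[0, 63, 53, 47] (not full yet)
step 5: append 20 -> window=[0, 63, 53, 47, 20] -> max=63
Window #1 max = 63

Answer: 63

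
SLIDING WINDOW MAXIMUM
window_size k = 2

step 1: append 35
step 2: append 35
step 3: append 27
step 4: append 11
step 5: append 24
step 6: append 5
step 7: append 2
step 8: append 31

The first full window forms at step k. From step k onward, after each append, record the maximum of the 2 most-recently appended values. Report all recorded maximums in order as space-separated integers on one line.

step 1: append 35 -> window=[35] (not full yet)
step 2: append 35 -> window=[35, 35] -> max=35
step 3: append 27 -> window=[35, 27] -> max=35
step 4: append 11 -> window=[27, 11] -> max=27
step 5: append 24 -> window=[11, 24] -> max=24
step 6: append 5 -> window=[24, 5] -> max=24
step 7: append 2 -> window=[5, 2] -> max=5
step 8: append 31 -> window=[2, 31] -> max=31

Answer: 35 35 27 24 24 5 31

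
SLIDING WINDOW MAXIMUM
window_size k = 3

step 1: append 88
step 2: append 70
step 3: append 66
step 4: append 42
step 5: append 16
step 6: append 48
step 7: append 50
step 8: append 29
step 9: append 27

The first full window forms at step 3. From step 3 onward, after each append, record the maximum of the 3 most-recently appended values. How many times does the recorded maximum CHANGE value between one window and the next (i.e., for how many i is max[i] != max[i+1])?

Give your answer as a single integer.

Answer: 4

Derivation:
step 1: append 88 -> window=[88] (not full yet)
step 2: append 70 -> window=[88, 70] (not full yet)
step 3: append 66 -> window=[88, 70, 66] -> max=88
step 4: append 42 -> window=[70, 66, 42] -> max=70
step 5: append 16 -> window=[66, 42, 16] -> max=66
step 6: append 48 -> window=[42, 16, 48] -> max=48
step 7: append 50 -> window=[16, 48, 50] -> max=50
step 8: append 29 -> window=[48, 50, 29] -> max=50
step 9: append 27 -> window=[50, 29, 27] -> max=50
Recorded maximums: 88 70 66 48 50 50 50
Changes between consecutive maximums: 4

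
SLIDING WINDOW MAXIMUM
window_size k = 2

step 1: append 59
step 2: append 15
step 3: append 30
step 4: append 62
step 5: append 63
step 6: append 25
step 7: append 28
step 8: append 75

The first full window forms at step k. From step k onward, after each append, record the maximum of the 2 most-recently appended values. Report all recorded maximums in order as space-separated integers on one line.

Answer: 59 30 62 63 63 28 75

Derivation:
step 1: append 59 -> window=[59] (not full yet)
step 2: append 15 -> window=[59, 15] -> max=59
step 3: append 30 -> window=[15, 30] -> max=30
step 4: append 62 -> window=[30, 62] -> max=62
step 5: append 63 -> window=[62, 63] -> max=63
step 6: append 25 -> window=[63, 25] -> max=63
step 7: append 28 -> window=[25, 28] -> max=28
step 8: append 75 -> window=[28, 75] -> max=75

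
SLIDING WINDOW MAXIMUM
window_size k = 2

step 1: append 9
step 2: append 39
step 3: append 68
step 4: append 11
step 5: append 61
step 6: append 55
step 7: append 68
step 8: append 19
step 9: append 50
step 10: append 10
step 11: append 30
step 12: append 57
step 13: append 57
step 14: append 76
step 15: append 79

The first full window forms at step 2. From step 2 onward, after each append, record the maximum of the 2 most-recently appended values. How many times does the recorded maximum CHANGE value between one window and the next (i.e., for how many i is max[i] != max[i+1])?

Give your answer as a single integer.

Answer: 8

Derivation:
step 1: append 9 -> window=[9] (not full yet)
step 2: append 39 -> window=[9, 39] -> max=39
step 3: append 68 -> window=[39, 68] -> max=68
step 4: append 11 -> window=[68, 11] -> max=68
step 5: append 61 -> window=[11, 61] -> max=61
step 6: append 55 -> window=[61, 55] -> max=61
step 7: append 68 -> window=[55, 68] -> max=68
step 8: append 19 -> window=[68, 19] -> max=68
step 9: append 50 -> window=[19, 50] -> max=50
step 10: append 10 -> window=[50, 10] -> max=50
step 11: append 30 -> window=[10, 30] -> max=30
step 12: append 57 -> window=[30, 57] -> max=57
step 13: append 57 -> window=[57, 57] -> max=57
step 14: append 76 -> window=[57, 76] -> max=76
step 15: append 79 -> window=[76, 79] -> max=79
Recorded maximums: 39 68 68 61 61 68 68 50 50 30 57 57 76 79
Changes between consecutive maximums: 8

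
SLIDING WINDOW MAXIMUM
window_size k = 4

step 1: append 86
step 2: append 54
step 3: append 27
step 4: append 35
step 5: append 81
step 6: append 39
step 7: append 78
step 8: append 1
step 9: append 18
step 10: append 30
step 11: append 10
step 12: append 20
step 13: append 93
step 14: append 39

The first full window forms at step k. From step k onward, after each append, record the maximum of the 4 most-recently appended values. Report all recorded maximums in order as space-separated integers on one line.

step 1: append 86 -> window=[86] (not full yet)
step 2: append 54 -> window=[86, 54] (not full yet)
step 3: append 27 -> window=[86, 54, 27] (not full yet)
step 4: append 35 -> window=[86, 54, 27, 35] -> max=86
step 5: append 81 -> window=[54, 27, 35, 81] -> max=81
step 6: append 39 -> window=[27, 35, 81, 39] -> max=81
step 7: append 78 -> window=[35, 81, 39, 78] -> max=81
step 8: append 1 -> window=[81, 39, 78, 1] -> max=81
step 9: append 18 -> window=[39, 78, 1, 18] -> max=78
step 10: append 30 -> window=[78, 1, 18, 30] -> max=78
step 11: append 10 -> window=[1, 18, 30, 10] -> max=30
step 12: append 20 -> window=[18, 30, 10, 20] -> max=30
step 13: append 93 -> window=[30, 10, 20, 93] -> max=93
step 14: append 39 -> window=[10, 20, 93, 39] -> max=93

Answer: 86 81 81 81 81 78 78 30 30 93 93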